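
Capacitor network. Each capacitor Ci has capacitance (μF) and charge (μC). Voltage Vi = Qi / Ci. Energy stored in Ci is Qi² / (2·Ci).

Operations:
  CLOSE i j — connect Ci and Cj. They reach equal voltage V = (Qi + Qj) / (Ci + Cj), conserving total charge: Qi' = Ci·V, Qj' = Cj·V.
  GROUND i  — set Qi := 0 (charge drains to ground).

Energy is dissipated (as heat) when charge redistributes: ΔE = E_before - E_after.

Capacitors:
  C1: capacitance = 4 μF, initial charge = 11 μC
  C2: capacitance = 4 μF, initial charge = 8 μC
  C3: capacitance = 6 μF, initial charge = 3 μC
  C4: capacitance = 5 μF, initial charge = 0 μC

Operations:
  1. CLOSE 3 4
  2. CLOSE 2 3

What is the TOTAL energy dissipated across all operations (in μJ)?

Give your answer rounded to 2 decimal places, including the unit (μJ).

Initial: C1(4μF, Q=11μC, V=2.75V), C2(4μF, Q=8μC, V=2.00V), C3(6μF, Q=3μC, V=0.50V), C4(5μF, Q=0μC, V=0.00V)
Op 1: CLOSE 3-4: Q_total=3.00, C_total=11.00, V=0.27; Q3=1.64, Q4=1.36; dissipated=0.341
Op 2: CLOSE 2-3: Q_total=9.64, C_total=10.00, V=0.96; Q2=3.85, Q3=5.78; dissipated=3.580
Total dissipated: 3.921 μJ

Answer: 3.92 μJ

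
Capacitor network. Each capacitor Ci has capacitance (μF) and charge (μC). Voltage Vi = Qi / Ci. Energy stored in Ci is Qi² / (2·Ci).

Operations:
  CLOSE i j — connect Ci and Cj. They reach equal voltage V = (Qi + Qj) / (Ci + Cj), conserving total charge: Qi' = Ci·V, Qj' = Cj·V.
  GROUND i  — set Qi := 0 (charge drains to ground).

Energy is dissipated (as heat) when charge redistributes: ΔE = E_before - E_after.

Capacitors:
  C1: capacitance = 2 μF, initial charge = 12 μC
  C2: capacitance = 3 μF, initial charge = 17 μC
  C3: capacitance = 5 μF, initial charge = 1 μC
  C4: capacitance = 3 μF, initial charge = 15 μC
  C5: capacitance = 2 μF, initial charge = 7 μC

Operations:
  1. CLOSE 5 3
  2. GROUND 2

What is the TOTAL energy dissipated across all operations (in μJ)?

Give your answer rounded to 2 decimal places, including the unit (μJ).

Answer: 55.95 μJ

Derivation:
Initial: C1(2μF, Q=12μC, V=6.00V), C2(3μF, Q=17μC, V=5.67V), C3(5μF, Q=1μC, V=0.20V), C4(3μF, Q=15μC, V=5.00V), C5(2μF, Q=7μC, V=3.50V)
Op 1: CLOSE 5-3: Q_total=8.00, C_total=7.00, V=1.14; Q5=2.29, Q3=5.71; dissipated=7.779
Op 2: GROUND 2: Q2=0; energy lost=48.167
Total dissipated: 55.945 μJ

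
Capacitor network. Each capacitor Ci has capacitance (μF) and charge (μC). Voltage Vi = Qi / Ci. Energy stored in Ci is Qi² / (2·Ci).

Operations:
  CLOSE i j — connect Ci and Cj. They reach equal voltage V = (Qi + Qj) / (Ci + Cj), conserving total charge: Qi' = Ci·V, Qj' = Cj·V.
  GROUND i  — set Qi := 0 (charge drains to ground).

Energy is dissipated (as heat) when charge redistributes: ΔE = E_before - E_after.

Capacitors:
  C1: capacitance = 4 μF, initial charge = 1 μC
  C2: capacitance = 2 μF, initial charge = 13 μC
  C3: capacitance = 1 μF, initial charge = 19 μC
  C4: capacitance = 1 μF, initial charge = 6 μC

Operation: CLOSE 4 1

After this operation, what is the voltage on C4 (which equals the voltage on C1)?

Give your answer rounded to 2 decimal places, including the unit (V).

Initial: C1(4μF, Q=1μC, V=0.25V), C2(2μF, Q=13μC, V=6.50V), C3(1μF, Q=19μC, V=19.00V), C4(1μF, Q=6μC, V=6.00V)
Op 1: CLOSE 4-1: Q_total=7.00, C_total=5.00, V=1.40; Q4=1.40, Q1=5.60; dissipated=13.225

Answer: 1.40 V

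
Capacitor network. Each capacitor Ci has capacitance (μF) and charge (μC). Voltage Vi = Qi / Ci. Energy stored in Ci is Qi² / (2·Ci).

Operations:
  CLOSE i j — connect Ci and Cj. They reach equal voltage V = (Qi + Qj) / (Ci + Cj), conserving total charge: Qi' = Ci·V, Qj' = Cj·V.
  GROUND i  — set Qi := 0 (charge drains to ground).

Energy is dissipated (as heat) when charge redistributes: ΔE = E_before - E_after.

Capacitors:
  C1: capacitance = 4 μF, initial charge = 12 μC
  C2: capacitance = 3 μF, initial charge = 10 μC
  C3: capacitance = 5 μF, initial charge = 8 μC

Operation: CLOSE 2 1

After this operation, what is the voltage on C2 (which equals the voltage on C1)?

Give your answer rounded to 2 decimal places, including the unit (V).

Answer: 3.14 V

Derivation:
Initial: C1(4μF, Q=12μC, V=3.00V), C2(3μF, Q=10μC, V=3.33V), C3(5μF, Q=8μC, V=1.60V)
Op 1: CLOSE 2-1: Q_total=22.00, C_total=7.00, V=3.14; Q2=9.43, Q1=12.57; dissipated=0.095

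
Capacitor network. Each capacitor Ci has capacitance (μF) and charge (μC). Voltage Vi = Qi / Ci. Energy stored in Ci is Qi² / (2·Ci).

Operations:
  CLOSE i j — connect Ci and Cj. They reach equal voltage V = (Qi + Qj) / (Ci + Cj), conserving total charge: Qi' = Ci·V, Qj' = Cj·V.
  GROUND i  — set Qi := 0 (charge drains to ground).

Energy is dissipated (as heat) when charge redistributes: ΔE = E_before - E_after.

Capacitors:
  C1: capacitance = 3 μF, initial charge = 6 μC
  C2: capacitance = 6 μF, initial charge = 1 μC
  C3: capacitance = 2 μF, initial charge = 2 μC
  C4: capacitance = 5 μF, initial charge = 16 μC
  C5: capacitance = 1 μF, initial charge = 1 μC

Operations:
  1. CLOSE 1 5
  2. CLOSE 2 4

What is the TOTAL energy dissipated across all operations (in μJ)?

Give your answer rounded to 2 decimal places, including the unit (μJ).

Initial: C1(3μF, Q=6μC, V=2.00V), C2(6μF, Q=1μC, V=0.17V), C3(2μF, Q=2μC, V=1.00V), C4(5μF, Q=16μC, V=3.20V), C5(1μF, Q=1μC, V=1.00V)
Op 1: CLOSE 1-5: Q_total=7.00, C_total=4.00, V=1.75; Q1=5.25, Q5=1.75; dissipated=0.375
Op 2: CLOSE 2-4: Q_total=17.00, C_total=11.00, V=1.55; Q2=9.27, Q4=7.73; dissipated=12.547
Total dissipated: 12.922 μJ

Answer: 12.92 μJ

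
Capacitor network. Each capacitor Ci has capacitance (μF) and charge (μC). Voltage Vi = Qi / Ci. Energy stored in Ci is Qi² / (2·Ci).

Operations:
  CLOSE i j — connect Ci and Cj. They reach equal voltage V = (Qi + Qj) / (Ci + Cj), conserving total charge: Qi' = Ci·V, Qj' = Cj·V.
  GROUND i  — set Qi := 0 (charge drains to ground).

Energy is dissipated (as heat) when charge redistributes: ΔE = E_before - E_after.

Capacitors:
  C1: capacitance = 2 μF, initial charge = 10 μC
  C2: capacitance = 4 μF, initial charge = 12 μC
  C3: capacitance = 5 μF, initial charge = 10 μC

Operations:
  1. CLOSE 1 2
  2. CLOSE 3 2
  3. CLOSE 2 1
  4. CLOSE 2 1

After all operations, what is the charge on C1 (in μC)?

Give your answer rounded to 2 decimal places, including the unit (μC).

Answer: 6.10 μC

Derivation:
Initial: C1(2μF, Q=10μC, V=5.00V), C2(4μF, Q=12μC, V=3.00V), C3(5μF, Q=10μC, V=2.00V)
Op 1: CLOSE 1-2: Q_total=22.00, C_total=6.00, V=3.67; Q1=7.33, Q2=14.67; dissipated=2.667
Op 2: CLOSE 3-2: Q_total=24.67, C_total=9.00, V=2.74; Q3=13.70, Q2=10.96; dissipated=3.086
Op 3: CLOSE 2-1: Q_total=18.30, C_total=6.00, V=3.05; Q2=12.20, Q1=6.10; dissipated=0.572
Op 4: CLOSE 2-1: Q_total=18.30, C_total=6.00, V=3.05; Q2=12.20, Q1=6.10; dissipated=0.000
Final charges: Q1=6.10, Q2=12.20, Q3=13.70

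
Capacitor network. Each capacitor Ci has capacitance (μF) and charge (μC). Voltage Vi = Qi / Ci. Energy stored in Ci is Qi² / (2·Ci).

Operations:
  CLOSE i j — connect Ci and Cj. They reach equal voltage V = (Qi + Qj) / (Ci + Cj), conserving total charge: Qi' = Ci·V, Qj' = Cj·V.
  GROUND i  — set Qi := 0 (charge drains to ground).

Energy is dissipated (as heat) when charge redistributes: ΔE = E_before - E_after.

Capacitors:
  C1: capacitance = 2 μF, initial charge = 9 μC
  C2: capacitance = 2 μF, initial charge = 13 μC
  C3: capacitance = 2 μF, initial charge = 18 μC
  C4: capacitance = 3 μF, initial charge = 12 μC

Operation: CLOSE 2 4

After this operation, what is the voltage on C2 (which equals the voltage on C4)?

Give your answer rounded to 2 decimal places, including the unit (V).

Initial: C1(2μF, Q=9μC, V=4.50V), C2(2μF, Q=13μC, V=6.50V), C3(2μF, Q=18μC, V=9.00V), C4(3μF, Q=12μC, V=4.00V)
Op 1: CLOSE 2-4: Q_total=25.00, C_total=5.00, V=5.00; Q2=10.00, Q4=15.00; dissipated=3.750

Answer: 5.00 V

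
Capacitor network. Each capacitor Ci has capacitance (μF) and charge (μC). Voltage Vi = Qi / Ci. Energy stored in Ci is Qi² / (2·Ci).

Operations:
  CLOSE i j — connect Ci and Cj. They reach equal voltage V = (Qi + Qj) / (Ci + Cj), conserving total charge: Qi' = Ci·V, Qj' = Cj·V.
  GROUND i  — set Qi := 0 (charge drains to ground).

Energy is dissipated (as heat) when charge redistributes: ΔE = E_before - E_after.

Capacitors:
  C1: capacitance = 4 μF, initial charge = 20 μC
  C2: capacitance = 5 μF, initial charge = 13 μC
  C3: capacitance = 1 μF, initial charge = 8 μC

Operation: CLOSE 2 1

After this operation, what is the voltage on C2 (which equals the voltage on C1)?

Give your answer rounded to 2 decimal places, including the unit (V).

Initial: C1(4μF, Q=20μC, V=5.00V), C2(5μF, Q=13μC, V=2.60V), C3(1μF, Q=8μC, V=8.00V)
Op 1: CLOSE 2-1: Q_total=33.00, C_total=9.00, V=3.67; Q2=18.33, Q1=14.67; dissipated=6.400

Answer: 3.67 V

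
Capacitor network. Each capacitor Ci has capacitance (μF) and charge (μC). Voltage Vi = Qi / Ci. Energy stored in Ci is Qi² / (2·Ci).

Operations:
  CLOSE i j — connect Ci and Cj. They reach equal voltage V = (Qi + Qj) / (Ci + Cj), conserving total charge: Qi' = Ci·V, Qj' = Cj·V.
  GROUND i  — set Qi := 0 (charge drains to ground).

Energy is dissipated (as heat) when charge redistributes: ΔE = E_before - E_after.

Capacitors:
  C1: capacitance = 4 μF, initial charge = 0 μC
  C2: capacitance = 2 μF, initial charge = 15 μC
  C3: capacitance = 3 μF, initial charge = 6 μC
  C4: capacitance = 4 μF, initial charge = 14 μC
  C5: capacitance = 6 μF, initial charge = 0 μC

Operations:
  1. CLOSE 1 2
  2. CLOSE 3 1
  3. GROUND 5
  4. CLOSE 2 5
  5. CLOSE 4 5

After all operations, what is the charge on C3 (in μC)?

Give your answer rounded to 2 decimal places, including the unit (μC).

Answer: 6.86 μC

Derivation:
Initial: C1(4μF, Q=0μC, V=0.00V), C2(2μF, Q=15μC, V=7.50V), C3(3μF, Q=6μC, V=2.00V), C4(4μF, Q=14μC, V=3.50V), C5(6μF, Q=0μC, V=0.00V)
Op 1: CLOSE 1-2: Q_total=15.00, C_total=6.00, V=2.50; Q1=10.00, Q2=5.00; dissipated=37.500
Op 2: CLOSE 3-1: Q_total=16.00, C_total=7.00, V=2.29; Q3=6.86, Q1=9.14; dissipated=0.214
Op 3: GROUND 5: Q5=0; energy lost=0.000
Op 4: CLOSE 2-5: Q_total=5.00, C_total=8.00, V=0.62; Q2=1.25, Q5=3.75; dissipated=4.688
Op 5: CLOSE 4-5: Q_total=17.75, C_total=10.00, V=1.77; Q4=7.10, Q5=10.65; dissipated=9.919
Final charges: Q1=9.14, Q2=1.25, Q3=6.86, Q4=7.10, Q5=10.65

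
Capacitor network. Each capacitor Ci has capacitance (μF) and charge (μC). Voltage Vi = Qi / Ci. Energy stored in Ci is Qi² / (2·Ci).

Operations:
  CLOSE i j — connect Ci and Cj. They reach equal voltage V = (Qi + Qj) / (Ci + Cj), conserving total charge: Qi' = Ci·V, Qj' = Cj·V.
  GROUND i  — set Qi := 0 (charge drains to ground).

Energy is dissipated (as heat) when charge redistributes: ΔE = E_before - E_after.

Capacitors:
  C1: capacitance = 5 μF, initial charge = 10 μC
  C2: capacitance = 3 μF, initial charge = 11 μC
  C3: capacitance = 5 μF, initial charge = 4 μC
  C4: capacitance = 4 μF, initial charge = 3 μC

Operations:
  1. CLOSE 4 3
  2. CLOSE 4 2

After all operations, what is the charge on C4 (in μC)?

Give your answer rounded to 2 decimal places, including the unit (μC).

Initial: C1(5μF, Q=10μC, V=2.00V), C2(3μF, Q=11μC, V=3.67V), C3(5μF, Q=4μC, V=0.80V), C4(4μF, Q=3μC, V=0.75V)
Op 1: CLOSE 4-3: Q_total=7.00, C_total=9.00, V=0.78; Q4=3.11, Q3=3.89; dissipated=0.003
Op 2: CLOSE 4-2: Q_total=14.11, C_total=7.00, V=2.02; Q4=8.06, Q2=6.05; dissipated=7.153
Final charges: Q1=10.00, Q2=6.05, Q3=3.89, Q4=8.06

Answer: 8.06 μC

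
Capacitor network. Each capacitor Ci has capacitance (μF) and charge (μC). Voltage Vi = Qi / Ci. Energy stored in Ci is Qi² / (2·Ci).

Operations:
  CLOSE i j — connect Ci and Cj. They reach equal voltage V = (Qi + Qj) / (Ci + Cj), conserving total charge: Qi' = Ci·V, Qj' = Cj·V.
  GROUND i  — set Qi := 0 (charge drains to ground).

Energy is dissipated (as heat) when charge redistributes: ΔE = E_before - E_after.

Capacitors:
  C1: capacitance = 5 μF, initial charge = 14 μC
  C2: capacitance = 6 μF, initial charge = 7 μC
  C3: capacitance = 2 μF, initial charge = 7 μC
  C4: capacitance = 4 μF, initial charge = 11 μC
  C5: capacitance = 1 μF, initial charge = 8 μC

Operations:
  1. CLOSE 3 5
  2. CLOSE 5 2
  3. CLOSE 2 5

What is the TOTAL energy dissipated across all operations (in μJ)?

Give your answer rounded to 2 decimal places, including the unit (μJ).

Initial: C1(5μF, Q=14μC, V=2.80V), C2(6μF, Q=7μC, V=1.17V), C3(2μF, Q=7μC, V=3.50V), C4(4μF, Q=11μC, V=2.75V), C5(1μF, Q=8μC, V=8.00V)
Op 1: CLOSE 3-5: Q_total=15.00, C_total=3.00, V=5.00; Q3=10.00, Q5=5.00; dissipated=6.750
Op 2: CLOSE 5-2: Q_total=12.00, C_total=7.00, V=1.71; Q5=1.71, Q2=10.29; dissipated=6.298
Op 3: CLOSE 2-5: Q_total=12.00, C_total=7.00, V=1.71; Q2=10.29, Q5=1.71; dissipated=0.000
Total dissipated: 13.048 μJ

Answer: 13.05 μJ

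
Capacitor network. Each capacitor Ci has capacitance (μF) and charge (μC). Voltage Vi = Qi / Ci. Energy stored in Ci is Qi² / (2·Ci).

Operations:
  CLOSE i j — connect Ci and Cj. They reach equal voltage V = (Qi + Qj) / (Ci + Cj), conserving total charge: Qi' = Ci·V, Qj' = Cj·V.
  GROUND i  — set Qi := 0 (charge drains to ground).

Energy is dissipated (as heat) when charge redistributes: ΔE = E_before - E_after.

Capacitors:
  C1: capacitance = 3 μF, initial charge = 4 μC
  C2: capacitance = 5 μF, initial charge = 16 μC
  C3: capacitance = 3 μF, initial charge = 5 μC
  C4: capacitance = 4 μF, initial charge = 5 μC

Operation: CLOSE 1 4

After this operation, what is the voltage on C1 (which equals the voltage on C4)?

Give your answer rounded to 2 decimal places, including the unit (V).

Answer: 1.29 V

Derivation:
Initial: C1(3μF, Q=4μC, V=1.33V), C2(5μF, Q=16μC, V=3.20V), C3(3μF, Q=5μC, V=1.67V), C4(4μF, Q=5μC, V=1.25V)
Op 1: CLOSE 1-4: Q_total=9.00, C_total=7.00, V=1.29; Q1=3.86, Q4=5.14; dissipated=0.006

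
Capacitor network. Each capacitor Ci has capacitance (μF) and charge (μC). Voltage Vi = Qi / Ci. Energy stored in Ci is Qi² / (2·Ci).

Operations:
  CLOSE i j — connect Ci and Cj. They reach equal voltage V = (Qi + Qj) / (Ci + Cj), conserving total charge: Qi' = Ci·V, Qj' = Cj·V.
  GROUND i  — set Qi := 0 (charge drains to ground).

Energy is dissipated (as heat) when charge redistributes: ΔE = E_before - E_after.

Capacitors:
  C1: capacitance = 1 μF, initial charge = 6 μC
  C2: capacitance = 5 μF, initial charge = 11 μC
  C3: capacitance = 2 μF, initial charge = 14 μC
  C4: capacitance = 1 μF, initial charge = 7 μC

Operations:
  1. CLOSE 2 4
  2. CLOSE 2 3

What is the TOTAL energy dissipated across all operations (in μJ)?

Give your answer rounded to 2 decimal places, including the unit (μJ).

Initial: C1(1μF, Q=6μC, V=6.00V), C2(5μF, Q=11μC, V=2.20V), C3(2μF, Q=14μC, V=7.00V), C4(1μF, Q=7μC, V=7.00V)
Op 1: CLOSE 2-4: Q_total=18.00, C_total=6.00, V=3.00; Q2=15.00, Q4=3.00; dissipated=9.600
Op 2: CLOSE 2-3: Q_total=29.00, C_total=7.00, V=4.14; Q2=20.71, Q3=8.29; dissipated=11.429
Total dissipated: 21.029 μJ

Answer: 21.03 μJ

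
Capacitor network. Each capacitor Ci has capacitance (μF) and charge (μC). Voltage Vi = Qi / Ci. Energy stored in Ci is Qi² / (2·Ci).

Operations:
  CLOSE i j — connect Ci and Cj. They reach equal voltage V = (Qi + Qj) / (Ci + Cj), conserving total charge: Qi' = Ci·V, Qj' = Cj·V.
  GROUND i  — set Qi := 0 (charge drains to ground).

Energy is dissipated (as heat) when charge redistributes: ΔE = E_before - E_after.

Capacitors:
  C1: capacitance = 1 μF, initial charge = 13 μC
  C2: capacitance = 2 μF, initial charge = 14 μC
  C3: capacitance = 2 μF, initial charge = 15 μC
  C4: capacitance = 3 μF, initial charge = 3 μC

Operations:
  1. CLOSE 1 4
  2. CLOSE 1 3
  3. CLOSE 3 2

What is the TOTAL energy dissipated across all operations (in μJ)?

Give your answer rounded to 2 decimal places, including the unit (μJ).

Initial: C1(1μF, Q=13μC, V=13.00V), C2(2μF, Q=14μC, V=7.00V), C3(2μF, Q=15μC, V=7.50V), C4(3μF, Q=3μC, V=1.00V)
Op 1: CLOSE 1-4: Q_total=16.00, C_total=4.00, V=4.00; Q1=4.00, Q4=12.00; dissipated=54.000
Op 2: CLOSE 1-3: Q_total=19.00, C_total=3.00, V=6.33; Q1=6.33, Q3=12.67; dissipated=4.083
Op 3: CLOSE 3-2: Q_total=26.67, C_total=4.00, V=6.67; Q3=13.33, Q2=13.33; dissipated=0.222
Total dissipated: 58.306 μJ

Answer: 58.31 μJ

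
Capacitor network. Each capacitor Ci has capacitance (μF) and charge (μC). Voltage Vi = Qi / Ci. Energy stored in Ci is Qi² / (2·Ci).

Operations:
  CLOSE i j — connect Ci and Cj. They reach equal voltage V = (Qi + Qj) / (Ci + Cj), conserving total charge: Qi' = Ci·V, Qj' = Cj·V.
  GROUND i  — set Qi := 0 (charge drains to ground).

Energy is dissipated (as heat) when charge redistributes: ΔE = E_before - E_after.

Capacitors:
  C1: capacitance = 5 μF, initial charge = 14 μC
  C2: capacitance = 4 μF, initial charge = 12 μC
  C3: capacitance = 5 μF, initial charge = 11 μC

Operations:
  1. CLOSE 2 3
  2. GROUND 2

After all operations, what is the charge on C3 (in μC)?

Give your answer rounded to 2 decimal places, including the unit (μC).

Initial: C1(5μF, Q=14μC, V=2.80V), C2(4μF, Q=12μC, V=3.00V), C3(5μF, Q=11μC, V=2.20V)
Op 1: CLOSE 2-3: Q_total=23.00, C_total=9.00, V=2.56; Q2=10.22, Q3=12.78; dissipated=0.711
Op 2: GROUND 2: Q2=0; energy lost=13.062
Final charges: Q1=14.00, Q2=0.00, Q3=12.78

Answer: 12.78 μC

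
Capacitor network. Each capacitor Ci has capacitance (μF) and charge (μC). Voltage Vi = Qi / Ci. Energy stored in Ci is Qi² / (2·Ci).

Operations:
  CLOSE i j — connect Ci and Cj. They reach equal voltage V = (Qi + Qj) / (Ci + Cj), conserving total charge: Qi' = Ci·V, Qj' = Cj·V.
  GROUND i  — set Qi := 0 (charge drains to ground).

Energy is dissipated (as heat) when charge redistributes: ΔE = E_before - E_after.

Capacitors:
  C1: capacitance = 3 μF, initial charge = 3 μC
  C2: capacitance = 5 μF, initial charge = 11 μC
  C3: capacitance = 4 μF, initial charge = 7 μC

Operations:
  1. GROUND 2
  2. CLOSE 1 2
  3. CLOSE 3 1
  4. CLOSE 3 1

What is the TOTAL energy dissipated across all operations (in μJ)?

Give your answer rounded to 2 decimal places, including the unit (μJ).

Initial: C1(3μF, Q=3μC, V=1.00V), C2(5μF, Q=11μC, V=2.20V), C3(4μF, Q=7μC, V=1.75V)
Op 1: GROUND 2: Q2=0; energy lost=12.100
Op 2: CLOSE 1-2: Q_total=3.00, C_total=8.00, V=0.38; Q1=1.12, Q2=1.88; dissipated=0.938
Op 3: CLOSE 3-1: Q_total=8.12, C_total=7.00, V=1.16; Q3=4.64, Q1=3.48; dissipated=1.621
Op 4: CLOSE 3-1: Q_total=8.12, C_total=7.00, V=1.16; Q3=4.64, Q1=3.48; dissipated=0.000
Total dissipated: 14.658 μJ

Answer: 14.66 μJ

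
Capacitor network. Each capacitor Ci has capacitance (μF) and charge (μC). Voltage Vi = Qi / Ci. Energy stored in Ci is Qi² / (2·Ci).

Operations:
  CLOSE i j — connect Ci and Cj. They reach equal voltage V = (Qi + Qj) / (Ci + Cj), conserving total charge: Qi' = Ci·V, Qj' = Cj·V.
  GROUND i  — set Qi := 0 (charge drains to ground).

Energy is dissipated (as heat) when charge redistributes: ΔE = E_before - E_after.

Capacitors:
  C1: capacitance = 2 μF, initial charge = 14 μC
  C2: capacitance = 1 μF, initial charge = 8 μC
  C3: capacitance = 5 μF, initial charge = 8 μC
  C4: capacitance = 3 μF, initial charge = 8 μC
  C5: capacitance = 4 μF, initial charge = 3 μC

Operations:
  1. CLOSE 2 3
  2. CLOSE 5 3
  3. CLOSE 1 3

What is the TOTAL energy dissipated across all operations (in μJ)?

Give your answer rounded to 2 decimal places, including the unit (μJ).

Initial: C1(2μF, Q=14μC, V=7.00V), C2(1μF, Q=8μC, V=8.00V), C3(5μF, Q=8μC, V=1.60V), C4(3μF, Q=8μC, V=2.67V), C5(4μF, Q=3μC, V=0.75V)
Op 1: CLOSE 2-3: Q_total=16.00, C_total=6.00, V=2.67; Q2=2.67, Q3=13.33; dissipated=17.067
Op 2: CLOSE 5-3: Q_total=16.33, C_total=9.00, V=1.81; Q5=7.26, Q3=9.07; dissipated=4.082
Op 3: CLOSE 1-3: Q_total=23.07, C_total=7.00, V=3.30; Q1=6.59, Q3=16.48; dissipated=19.204
Total dissipated: 40.353 μJ

Answer: 40.35 μJ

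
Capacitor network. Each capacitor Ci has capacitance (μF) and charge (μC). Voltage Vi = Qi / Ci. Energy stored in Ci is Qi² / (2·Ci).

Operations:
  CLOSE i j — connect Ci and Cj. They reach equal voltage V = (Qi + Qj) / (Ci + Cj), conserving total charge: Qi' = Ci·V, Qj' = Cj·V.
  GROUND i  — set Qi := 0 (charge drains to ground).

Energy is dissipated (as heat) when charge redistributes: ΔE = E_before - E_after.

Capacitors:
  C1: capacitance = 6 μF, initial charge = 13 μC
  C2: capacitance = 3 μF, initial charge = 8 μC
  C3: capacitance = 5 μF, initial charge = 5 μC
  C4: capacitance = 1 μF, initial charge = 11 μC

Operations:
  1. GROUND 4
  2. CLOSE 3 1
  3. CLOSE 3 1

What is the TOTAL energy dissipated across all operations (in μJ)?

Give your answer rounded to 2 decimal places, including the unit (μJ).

Initial: C1(6μF, Q=13μC, V=2.17V), C2(3μF, Q=8μC, V=2.67V), C3(5μF, Q=5μC, V=1.00V), C4(1μF, Q=11μC, V=11.00V)
Op 1: GROUND 4: Q4=0; energy lost=60.500
Op 2: CLOSE 3-1: Q_total=18.00, C_total=11.00, V=1.64; Q3=8.18, Q1=9.82; dissipated=1.856
Op 3: CLOSE 3-1: Q_total=18.00, C_total=11.00, V=1.64; Q3=8.18, Q1=9.82; dissipated=0.000
Total dissipated: 62.356 μJ

Answer: 62.36 μJ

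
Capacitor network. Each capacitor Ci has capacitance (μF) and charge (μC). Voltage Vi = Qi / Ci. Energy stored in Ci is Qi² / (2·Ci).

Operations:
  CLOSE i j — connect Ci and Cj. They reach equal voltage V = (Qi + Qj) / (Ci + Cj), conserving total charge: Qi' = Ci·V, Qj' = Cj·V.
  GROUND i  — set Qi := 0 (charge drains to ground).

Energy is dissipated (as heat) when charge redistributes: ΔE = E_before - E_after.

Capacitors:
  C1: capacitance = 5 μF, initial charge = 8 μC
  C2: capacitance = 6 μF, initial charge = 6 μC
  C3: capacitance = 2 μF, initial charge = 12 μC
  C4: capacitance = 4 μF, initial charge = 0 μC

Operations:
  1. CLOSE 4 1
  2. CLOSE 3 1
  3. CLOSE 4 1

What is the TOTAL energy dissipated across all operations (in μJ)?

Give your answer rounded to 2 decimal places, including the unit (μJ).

Answer: 23.87 μJ

Derivation:
Initial: C1(5μF, Q=8μC, V=1.60V), C2(6μF, Q=6μC, V=1.00V), C3(2μF, Q=12μC, V=6.00V), C4(4μF, Q=0μC, V=0.00V)
Op 1: CLOSE 4-1: Q_total=8.00, C_total=9.00, V=0.89; Q4=3.56, Q1=4.44; dissipated=2.844
Op 2: CLOSE 3-1: Q_total=16.44, C_total=7.00, V=2.35; Q3=4.70, Q1=11.75; dissipated=18.660
Op 3: CLOSE 4-1: Q_total=15.30, C_total=9.00, V=1.70; Q4=6.80, Q1=8.50; dissipated=2.369
Total dissipated: 23.874 μJ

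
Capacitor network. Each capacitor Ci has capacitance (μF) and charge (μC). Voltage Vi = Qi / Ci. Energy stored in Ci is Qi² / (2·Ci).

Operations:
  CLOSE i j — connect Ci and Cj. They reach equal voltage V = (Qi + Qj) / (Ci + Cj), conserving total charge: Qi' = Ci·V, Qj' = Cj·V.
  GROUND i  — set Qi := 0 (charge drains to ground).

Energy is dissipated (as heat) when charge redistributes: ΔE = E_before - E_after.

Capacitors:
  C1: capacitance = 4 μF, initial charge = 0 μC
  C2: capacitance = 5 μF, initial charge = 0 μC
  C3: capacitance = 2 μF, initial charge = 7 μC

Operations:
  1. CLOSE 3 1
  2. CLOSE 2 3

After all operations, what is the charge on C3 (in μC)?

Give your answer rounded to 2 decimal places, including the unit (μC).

Initial: C1(4μF, Q=0μC, V=0.00V), C2(5μF, Q=0μC, V=0.00V), C3(2μF, Q=7μC, V=3.50V)
Op 1: CLOSE 3-1: Q_total=7.00, C_total=6.00, V=1.17; Q3=2.33, Q1=4.67; dissipated=8.167
Op 2: CLOSE 2-3: Q_total=2.33, C_total=7.00, V=0.33; Q2=1.67, Q3=0.67; dissipated=0.972
Final charges: Q1=4.67, Q2=1.67, Q3=0.67

Answer: 0.67 μC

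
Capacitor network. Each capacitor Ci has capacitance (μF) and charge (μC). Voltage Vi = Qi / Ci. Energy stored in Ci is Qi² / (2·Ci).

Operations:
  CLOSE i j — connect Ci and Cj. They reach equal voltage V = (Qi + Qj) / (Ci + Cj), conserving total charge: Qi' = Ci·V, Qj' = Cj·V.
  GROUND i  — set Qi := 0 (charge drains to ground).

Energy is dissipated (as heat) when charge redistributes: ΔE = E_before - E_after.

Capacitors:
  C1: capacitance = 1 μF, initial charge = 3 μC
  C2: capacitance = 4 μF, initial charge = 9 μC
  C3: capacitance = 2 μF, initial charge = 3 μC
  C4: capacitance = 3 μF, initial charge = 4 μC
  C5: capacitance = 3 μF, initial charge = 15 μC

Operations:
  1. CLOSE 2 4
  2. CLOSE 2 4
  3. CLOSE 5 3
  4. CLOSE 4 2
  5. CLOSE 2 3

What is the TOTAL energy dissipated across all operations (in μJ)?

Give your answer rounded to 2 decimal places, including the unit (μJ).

Initial: C1(1μF, Q=3μC, V=3.00V), C2(4μF, Q=9μC, V=2.25V), C3(2μF, Q=3μC, V=1.50V), C4(3μF, Q=4μC, V=1.33V), C5(3μF, Q=15μC, V=5.00V)
Op 1: CLOSE 2-4: Q_total=13.00, C_total=7.00, V=1.86; Q2=7.43, Q4=5.57; dissipated=0.720
Op 2: CLOSE 2-4: Q_total=13.00, C_total=7.00, V=1.86; Q2=7.43, Q4=5.57; dissipated=0.000
Op 3: CLOSE 5-3: Q_total=18.00, C_total=5.00, V=3.60; Q5=10.80, Q3=7.20; dissipated=7.350
Op 4: CLOSE 4-2: Q_total=13.00, C_total=7.00, V=1.86; Q4=5.57, Q2=7.43; dissipated=0.000
Op 5: CLOSE 2-3: Q_total=14.63, C_total=6.00, V=2.44; Q2=9.75, Q3=4.88; dissipated=2.025
Total dissipated: 10.095 μJ

Answer: 10.10 μJ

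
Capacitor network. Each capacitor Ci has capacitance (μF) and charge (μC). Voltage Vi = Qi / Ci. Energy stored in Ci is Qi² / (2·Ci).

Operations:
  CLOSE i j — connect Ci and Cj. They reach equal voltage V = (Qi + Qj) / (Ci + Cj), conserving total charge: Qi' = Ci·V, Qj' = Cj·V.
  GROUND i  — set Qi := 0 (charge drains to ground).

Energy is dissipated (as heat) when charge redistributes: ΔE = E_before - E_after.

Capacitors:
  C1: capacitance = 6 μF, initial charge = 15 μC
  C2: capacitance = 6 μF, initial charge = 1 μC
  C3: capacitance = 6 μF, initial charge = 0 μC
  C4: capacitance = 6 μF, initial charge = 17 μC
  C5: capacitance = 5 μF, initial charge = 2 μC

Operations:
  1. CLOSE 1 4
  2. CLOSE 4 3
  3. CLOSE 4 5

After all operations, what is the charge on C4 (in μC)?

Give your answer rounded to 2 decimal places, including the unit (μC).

Initial: C1(6μF, Q=15μC, V=2.50V), C2(6μF, Q=1μC, V=0.17V), C3(6μF, Q=0μC, V=0.00V), C4(6μF, Q=17μC, V=2.83V), C5(5μF, Q=2μC, V=0.40V)
Op 1: CLOSE 1-4: Q_total=32.00, C_total=12.00, V=2.67; Q1=16.00, Q4=16.00; dissipated=0.167
Op 2: CLOSE 4-3: Q_total=16.00, C_total=12.00, V=1.33; Q4=8.00, Q3=8.00; dissipated=10.667
Op 3: CLOSE 4-5: Q_total=10.00, C_total=11.00, V=0.91; Q4=5.45, Q5=4.55; dissipated=1.188
Final charges: Q1=16.00, Q2=1.00, Q3=8.00, Q4=5.45, Q5=4.55

Answer: 5.45 μC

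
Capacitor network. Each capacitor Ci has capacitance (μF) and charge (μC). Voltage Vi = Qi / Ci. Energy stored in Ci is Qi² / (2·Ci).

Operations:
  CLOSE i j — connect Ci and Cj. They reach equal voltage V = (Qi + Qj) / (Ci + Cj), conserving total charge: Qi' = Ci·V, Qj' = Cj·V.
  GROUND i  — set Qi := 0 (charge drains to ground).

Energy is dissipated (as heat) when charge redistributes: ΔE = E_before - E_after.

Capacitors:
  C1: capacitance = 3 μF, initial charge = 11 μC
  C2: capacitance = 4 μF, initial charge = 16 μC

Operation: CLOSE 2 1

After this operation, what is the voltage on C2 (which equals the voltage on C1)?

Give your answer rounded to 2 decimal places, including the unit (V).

Initial: C1(3μF, Q=11μC, V=3.67V), C2(4μF, Q=16μC, V=4.00V)
Op 1: CLOSE 2-1: Q_total=27.00, C_total=7.00, V=3.86; Q2=15.43, Q1=11.57; dissipated=0.095

Answer: 3.86 V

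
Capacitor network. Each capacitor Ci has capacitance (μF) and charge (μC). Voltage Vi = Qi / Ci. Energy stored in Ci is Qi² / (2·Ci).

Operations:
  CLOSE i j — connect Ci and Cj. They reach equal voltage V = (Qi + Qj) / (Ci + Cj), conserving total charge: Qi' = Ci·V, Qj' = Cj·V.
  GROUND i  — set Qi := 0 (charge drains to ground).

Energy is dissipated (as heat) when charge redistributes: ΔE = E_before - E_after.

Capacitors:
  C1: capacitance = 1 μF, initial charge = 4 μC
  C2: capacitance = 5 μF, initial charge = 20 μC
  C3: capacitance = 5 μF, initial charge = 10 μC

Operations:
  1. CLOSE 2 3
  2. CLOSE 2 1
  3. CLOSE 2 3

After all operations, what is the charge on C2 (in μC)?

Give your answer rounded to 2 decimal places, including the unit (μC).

Initial: C1(1μF, Q=4μC, V=4.00V), C2(5μF, Q=20μC, V=4.00V), C3(5μF, Q=10μC, V=2.00V)
Op 1: CLOSE 2-3: Q_total=30.00, C_total=10.00, V=3.00; Q2=15.00, Q3=15.00; dissipated=5.000
Op 2: CLOSE 2-1: Q_total=19.00, C_total=6.00, V=3.17; Q2=15.83, Q1=3.17; dissipated=0.417
Op 3: CLOSE 2-3: Q_total=30.83, C_total=10.00, V=3.08; Q2=15.42, Q3=15.42; dissipated=0.035
Final charges: Q1=3.17, Q2=15.42, Q3=15.42

Answer: 15.42 μC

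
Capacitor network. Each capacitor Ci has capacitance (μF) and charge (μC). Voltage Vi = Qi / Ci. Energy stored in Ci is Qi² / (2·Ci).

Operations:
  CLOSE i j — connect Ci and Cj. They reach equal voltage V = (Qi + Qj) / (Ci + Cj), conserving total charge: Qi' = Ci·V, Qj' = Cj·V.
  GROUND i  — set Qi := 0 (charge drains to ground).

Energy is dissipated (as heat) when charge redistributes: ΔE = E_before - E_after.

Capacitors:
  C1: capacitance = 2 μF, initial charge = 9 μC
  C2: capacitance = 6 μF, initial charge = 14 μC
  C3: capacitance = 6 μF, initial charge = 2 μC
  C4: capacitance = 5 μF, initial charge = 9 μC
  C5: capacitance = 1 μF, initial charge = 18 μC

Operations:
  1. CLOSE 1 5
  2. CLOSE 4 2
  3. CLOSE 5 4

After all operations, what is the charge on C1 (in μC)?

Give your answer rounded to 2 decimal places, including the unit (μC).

Initial: C1(2μF, Q=9μC, V=4.50V), C2(6μF, Q=14μC, V=2.33V), C3(6μF, Q=2μC, V=0.33V), C4(5μF, Q=9μC, V=1.80V), C5(1μF, Q=18μC, V=18.00V)
Op 1: CLOSE 1-5: Q_total=27.00, C_total=3.00, V=9.00; Q1=18.00, Q5=9.00; dissipated=60.750
Op 2: CLOSE 4-2: Q_total=23.00, C_total=11.00, V=2.09; Q4=10.45, Q2=12.55; dissipated=0.388
Op 3: CLOSE 5-4: Q_total=19.45, C_total=6.00, V=3.24; Q5=3.24, Q4=16.21; dissipated=19.890
Final charges: Q1=18.00, Q2=12.55, Q3=2.00, Q4=16.21, Q5=3.24

Answer: 18.00 μC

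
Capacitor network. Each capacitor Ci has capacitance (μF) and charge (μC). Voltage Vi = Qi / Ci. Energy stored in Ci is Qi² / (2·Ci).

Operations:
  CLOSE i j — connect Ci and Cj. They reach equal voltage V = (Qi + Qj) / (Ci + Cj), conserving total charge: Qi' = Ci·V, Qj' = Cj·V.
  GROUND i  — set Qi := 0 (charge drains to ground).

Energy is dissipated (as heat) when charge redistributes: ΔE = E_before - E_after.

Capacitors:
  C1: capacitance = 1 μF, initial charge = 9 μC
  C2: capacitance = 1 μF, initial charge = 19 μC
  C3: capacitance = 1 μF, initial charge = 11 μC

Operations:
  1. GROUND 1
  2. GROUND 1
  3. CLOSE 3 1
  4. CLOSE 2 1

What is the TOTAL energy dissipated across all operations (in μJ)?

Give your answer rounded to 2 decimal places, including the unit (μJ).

Initial: C1(1μF, Q=9μC, V=9.00V), C2(1μF, Q=19μC, V=19.00V), C3(1μF, Q=11μC, V=11.00V)
Op 1: GROUND 1: Q1=0; energy lost=40.500
Op 2: GROUND 1: Q1=0; energy lost=0.000
Op 3: CLOSE 3-1: Q_total=11.00, C_total=2.00, V=5.50; Q3=5.50, Q1=5.50; dissipated=30.250
Op 4: CLOSE 2-1: Q_total=24.50, C_total=2.00, V=12.25; Q2=12.25, Q1=12.25; dissipated=45.562
Total dissipated: 116.312 μJ

Answer: 116.31 μJ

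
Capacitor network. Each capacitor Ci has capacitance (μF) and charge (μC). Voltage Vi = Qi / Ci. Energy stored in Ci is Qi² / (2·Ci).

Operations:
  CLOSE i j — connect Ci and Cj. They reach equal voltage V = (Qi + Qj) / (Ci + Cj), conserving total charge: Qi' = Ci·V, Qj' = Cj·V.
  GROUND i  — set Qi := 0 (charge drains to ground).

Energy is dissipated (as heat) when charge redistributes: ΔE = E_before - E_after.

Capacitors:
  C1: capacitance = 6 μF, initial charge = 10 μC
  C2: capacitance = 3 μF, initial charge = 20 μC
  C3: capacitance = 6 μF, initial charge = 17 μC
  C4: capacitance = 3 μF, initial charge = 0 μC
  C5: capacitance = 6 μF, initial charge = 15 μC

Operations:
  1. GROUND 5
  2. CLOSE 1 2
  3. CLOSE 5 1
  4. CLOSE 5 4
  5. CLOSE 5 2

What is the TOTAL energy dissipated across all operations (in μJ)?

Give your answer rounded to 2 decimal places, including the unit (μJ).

Initial: C1(6μF, Q=10μC, V=1.67V), C2(3μF, Q=20μC, V=6.67V), C3(6μF, Q=17μC, V=2.83V), C4(3μF, Q=0μC, V=0.00V), C5(6μF, Q=15μC, V=2.50V)
Op 1: GROUND 5: Q5=0; energy lost=18.750
Op 2: CLOSE 1-2: Q_total=30.00, C_total=9.00, V=3.33; Q1=20.00, Q2=10.00; dissipated=25.000
Op 3: CLOSE 5-1: Q_total=20.00, C_total=12.00, V=1.67; Q5=10.00, Q1=10.00; dissipated=16.667
Op 4: CLOSE 5-4: Q_total=10.00, C_total=9.00, V=1.11; Q5=6.67, Q4=3.33; dissipated=2.778
Op 5: CLOSE 5-2: Q_total=16.67, C_total=9.00, V=1.85; Q5=11.11, Q2=5.56; dissipated=4.938
Total dissipated: 68.133 μJ

Answer: 68.13 μJ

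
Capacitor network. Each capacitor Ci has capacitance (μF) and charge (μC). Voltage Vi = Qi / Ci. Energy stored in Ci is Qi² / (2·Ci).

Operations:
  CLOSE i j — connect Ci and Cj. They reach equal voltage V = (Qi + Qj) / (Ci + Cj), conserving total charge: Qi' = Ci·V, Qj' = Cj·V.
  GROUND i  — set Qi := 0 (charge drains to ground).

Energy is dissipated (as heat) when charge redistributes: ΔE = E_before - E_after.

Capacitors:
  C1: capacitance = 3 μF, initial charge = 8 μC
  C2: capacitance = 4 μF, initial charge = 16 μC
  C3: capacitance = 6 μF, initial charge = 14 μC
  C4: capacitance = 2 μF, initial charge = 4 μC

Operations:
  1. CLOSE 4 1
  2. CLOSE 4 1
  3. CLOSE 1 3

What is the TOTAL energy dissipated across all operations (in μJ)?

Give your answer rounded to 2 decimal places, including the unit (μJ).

Answer: 0.27 μJ

Derivation:
Initial: C1(3μF, Q=8μC, V=2.67V), C2(4μF, Q=16μC, V=4.00V), C3(6μF, Q=14μC, V=2.33V), C4(2μF, Q=4μC, V=2.00V)
Op 1: CLOSE 4-1: Q_total=12.00, C_total=5.00, V=2.40; Q4=4.80, Q1=7.20; dissipated=0.267
Op 2: CLOSE 4-1: Q_total=12.00, C_total=5.00, V=2.40; Q4=4.80, Q1=7.20; dissipated=0.000
Op 3: CLOSE 1-3: Q_total=21.20, C_total=9.00, V=2.36; Q1=7.07, Q3=14.13; dissipated=0.004
Total dissipated: 0.271 μJ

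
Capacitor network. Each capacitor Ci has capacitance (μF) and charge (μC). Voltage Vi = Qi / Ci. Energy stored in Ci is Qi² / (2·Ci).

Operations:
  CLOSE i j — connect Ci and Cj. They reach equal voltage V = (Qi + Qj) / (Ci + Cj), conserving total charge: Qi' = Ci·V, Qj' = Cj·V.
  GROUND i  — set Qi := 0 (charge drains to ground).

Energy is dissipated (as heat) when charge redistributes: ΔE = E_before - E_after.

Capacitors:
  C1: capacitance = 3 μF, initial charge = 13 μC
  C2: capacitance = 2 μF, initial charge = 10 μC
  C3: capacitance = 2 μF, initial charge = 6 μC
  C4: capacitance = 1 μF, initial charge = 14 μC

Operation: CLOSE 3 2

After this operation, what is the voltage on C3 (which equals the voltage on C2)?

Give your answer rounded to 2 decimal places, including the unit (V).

Initial: C1(3μF, Q=13μC, V=4.33V), C2(2μF, Q=10μC, V=5.00V), C3(2μF, Q=6μC, V=3.00V), C4(1μF, Q=14μC, V=14.00V)
Op 1: CLOSE 3-2: Q_total=16.00, C_total=4.00, V=4.00; Q3=8.00, Q2=8.00; dissipated=2.000

Answer: 4.00 V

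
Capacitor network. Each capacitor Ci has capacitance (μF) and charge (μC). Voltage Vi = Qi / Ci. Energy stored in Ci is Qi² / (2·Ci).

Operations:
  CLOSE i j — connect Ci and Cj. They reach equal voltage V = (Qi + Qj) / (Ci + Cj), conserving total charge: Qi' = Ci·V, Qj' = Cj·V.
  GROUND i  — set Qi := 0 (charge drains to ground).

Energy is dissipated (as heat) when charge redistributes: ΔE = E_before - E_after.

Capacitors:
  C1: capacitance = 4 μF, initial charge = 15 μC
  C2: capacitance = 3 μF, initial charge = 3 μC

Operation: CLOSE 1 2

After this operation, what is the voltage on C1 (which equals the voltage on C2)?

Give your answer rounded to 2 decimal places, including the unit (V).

Answer: 2.57 V

Derivation:
Initial: C1(4μF, Q=15μC, V=3.75V), C2(3μF, Q=3μC, V=1.00V)
Op 1: CLOSE 1-2: Q_total=18.00, C_total=7.00, V=2.57; Q1=10.29, Q2=7.71; dissipated=6.482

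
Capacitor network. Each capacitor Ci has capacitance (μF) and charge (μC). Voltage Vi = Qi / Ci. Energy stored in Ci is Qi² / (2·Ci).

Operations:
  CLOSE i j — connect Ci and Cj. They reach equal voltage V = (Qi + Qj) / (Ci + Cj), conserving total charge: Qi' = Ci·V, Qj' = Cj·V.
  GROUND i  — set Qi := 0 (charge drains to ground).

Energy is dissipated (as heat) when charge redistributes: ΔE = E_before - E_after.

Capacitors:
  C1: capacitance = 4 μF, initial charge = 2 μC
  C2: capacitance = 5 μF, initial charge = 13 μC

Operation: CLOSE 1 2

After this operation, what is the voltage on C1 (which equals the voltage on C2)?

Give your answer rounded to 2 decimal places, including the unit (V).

Initial: C1(4μF, Q=2μC, V=0.50V), C2(5μF, Q=13μC, V=2.60V)
Op 1: CLOSE 1-2: Q_total=15.00, C_total=9.00, V=1.67; Q1=6.67, Q2=8.33; dissipated=4.900

Answer: 1.67 V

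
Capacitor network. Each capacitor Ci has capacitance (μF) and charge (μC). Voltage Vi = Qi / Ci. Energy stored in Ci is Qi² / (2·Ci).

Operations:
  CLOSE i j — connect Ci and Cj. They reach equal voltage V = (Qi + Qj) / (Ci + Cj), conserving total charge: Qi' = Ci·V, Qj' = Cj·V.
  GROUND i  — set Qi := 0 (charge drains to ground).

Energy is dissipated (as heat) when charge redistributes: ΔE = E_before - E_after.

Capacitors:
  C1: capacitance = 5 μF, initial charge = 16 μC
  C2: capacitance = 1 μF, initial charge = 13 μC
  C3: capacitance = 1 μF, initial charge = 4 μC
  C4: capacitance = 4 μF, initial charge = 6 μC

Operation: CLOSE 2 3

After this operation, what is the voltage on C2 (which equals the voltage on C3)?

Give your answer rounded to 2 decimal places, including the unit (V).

Answer: 8.50 V

Derivation:
Initial: C1(5μF, Q=16μC, V=3.20V), C2(1μF, Q=13μC, V=13.00V), C3(1μF, Q=4μC, V=4.00V), C4(4μF, Q=6μC, V=1.50V)
Op 1: CLOSE 2-3: Q_total=17.00, C_total=2.00, V=8.50; Q2=8.50, Q3=8.50; dissipated=20.250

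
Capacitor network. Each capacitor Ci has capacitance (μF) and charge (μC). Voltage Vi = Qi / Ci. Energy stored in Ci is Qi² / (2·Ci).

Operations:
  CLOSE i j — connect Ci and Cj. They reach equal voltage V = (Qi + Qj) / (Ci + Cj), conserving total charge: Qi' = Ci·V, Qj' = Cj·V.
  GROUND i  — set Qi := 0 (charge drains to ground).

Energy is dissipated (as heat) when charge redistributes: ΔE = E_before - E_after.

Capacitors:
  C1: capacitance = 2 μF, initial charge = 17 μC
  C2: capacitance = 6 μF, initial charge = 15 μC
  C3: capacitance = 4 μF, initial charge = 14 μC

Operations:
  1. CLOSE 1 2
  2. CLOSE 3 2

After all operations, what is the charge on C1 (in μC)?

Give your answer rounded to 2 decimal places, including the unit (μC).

Answer: 8.00 μC

Derivation:
Initial: C1(2μF, Q=17μC, V=8.50V), C2(6μF, Q=15μC, V=2.50V), C3(4μF, Q=14μC, V=3.50V)
Op 1: CLOSE 1-2: Q_total=32.00, C_total=8.00, V=4.00; Q1=8.00, Q2=24.00; dissipated=27.000
Op 2: CLOSE 3-2: Q_total=38.00, C_total=10.00, V=3.80; Q3=15.20, Q2=22.80; dissipated=0.300
Final charges: Q1=8.00, Q2=22.80, Q3=15.20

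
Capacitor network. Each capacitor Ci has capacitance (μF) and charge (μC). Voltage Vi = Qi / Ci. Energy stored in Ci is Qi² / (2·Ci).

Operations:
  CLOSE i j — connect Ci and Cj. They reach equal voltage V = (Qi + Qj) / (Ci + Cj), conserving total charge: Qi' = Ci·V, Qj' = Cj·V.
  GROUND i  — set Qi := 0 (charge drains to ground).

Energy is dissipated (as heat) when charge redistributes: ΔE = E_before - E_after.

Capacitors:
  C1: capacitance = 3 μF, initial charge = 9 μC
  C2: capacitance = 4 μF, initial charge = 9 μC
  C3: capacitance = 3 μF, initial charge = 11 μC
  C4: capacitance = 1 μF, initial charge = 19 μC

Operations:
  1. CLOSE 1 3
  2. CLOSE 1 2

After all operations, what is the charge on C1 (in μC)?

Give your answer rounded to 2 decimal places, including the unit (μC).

Initial: C1(3μF, Q=9μC, V=3.00V), C2(4μF, Q=9μC, V=2.25V), C3(3μF, Q=11μC, V=3.67V), C4(1μF, Q=19μC, V=19.00V)
Op 1: CLOSE 1-3: Q_total=20.00, C_total=6.00, V=3.33; Q1=10.00, Q3=10.00; dissipated=0.333
Op 2: CLOSE 1-2: Q_total=19.00, C_total=7.00, V=2.71; Q1=8.14, Q2=10.86; dissipated=1.006
Final charges: Q1=8.14, Q2=10.86, Q3=10.00, Q4=19.00

Answer: 8.14 μC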